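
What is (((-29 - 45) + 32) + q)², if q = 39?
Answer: 9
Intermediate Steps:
(((-29 - 45) + 32) + q)² = (((-29 - 45) + 32) + 39)² = ((-74 + 32) + 39)² = (-42 + 39)² = (-3)² = 9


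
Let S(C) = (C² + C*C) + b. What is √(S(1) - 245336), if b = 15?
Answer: I*√245319 ≈ 495.3*I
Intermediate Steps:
S(C) = 15 + 2*C² (S(C) = (C² + C*C) + 15 = (C² + C²) + 15 = 2*C² + 15 = 15 + 2*C²)
√(S(1) - 245336) = √((15 + 2*1²) - 245336) = √((15 + 2*1) - 245336) = √((15 + 2) - 245336) = √(17 - 245336) = √(-245319) = I*√245319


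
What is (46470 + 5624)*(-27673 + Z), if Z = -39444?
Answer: -3496392998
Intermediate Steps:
(46470 + 5624)*(-27673 + Z) = (46470 + 5624)*(-27673 - 39444) = 52094*(-67117) = -3496392998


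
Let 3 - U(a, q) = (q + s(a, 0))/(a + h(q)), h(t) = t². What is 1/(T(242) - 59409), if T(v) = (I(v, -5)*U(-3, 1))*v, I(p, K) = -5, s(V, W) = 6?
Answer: -1/67274 ≈ -1.4865e-5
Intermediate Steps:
U(a, q) = 3 - (6 + q)/(a + q²) (U(a, q) = 3 - (q + 6)/(a + q²) = 3 - (6 + q)/(a + q²))
T(v) = -65*v/2 (T(v) = (-5*(-6 - 1*1 + 3*(-3) + 3*1²)/(-3 + 1²))*v = (-5*(-6 - 1 - 9 + 3*1)/(-3 + 1))*v = (-5*(-6 - 1 - 9 + 3)/(-2))*v = (-(-5)*(-13)/2)*v = (-5*13/2)*v = -65*v/2)
1/(T(242) - 59409) = 1/(-65/2*242 - 59409) = 1/(-7865 - 59409) = 1/(-67274) = -1/67274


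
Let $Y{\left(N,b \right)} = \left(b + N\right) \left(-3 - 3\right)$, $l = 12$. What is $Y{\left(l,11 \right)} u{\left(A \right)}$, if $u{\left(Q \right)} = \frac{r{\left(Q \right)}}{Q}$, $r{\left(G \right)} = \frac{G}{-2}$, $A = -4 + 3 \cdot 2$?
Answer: $69$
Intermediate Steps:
$A = 2$ ($A = -4 + 6 = 2$)
$r{\left(G \right)} = - \frac{G}{2}$ ($r{\left(G \right)} = G \left(- \frac{1}{2}\right) = - \frac{G}{2}$)
$u{\left(Q \right)} = - \frac{1}{2}$ ($u{\left(Q \right)} = \frac{\left(- \frac{1}{2}\right) Q}{Q} = - \frac{1}{2}$)
$Y{\left(N,b \right)} = - 6 N - 6 b$ ($Y{\left(N,b \right)} = \left(N + b\right) \left(-6\right) = - 6 N - 6 b$)
$Y{\left(l,11 \right)} u{\left(A \right)} = \left(\left(-6\right) 12 - 66\right) \left(- \frac{1}{2}\right) = \left(-72 - 66\right) \left(- \frac{1}{2}\right) = \left(-138\right) \left(- \frac{1}{2}\right) = 69$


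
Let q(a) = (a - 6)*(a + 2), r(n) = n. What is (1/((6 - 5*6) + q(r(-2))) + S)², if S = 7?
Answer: 27889/576 ≈ 48.418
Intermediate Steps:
q(a) = (-6 + a)*(2 + a)
(1/((6 - 5*6) + q(r(-2))) + S)² = (1/((6 - 5*6) + (-12 + (-2)² - 4*(-2))) + 7)² = (1/((6 - 30) + (-12 + 4 + 8)) + 7)² = (1/(-24 + 0) + 7)² = (1/(-24) + 7)² = (-1/24 + 7)² = (167/24)² = 27889/576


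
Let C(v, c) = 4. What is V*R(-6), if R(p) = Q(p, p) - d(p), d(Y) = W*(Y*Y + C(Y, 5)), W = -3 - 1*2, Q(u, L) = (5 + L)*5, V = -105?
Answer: -20475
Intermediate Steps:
Q(u, L) = 25 + 5*L
W = -5 (W = -3 - 2 = -5)
d(Y) = -20 - 5*Y² (d(Y) = -5*(Y*Y + 4) = -5*(Y² + 4) = -5*(4 + Y²) = -20 - 5*Y²)
R(p) = 45 + 5*p + 5*p² (R(p) = (25 + 5*p) - (-20 - 5*p²) = (25 + 5*p) + (20 + 5*p²) = 45 + 5*p + 5*p²)
V*R(-6) = -105*(45 + 5*(-6) + 5*(-6)²) = -105*(45 - 30 + 5*36) = -105*(45 - 30 + 180) = -105*195 = -20475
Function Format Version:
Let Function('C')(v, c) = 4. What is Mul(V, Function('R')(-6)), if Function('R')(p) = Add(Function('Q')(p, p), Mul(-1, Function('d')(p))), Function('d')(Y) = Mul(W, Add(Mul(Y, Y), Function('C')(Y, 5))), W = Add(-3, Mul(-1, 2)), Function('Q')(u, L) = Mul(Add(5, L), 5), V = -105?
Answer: -20475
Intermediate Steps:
Function('Q')(u, L) = Add(25, Mul(5, L))
W = -5 (W = Add(-3, -2) = -5)
Function('d')(Y) = Add(-20, Mul(-5, Pow(Y, 2))) (Function('d')(Y) = Mul(-5, Add(Mul(Y, Y), 4)) = Mul(-5, Add(Pow(Y, 2), 4)) = Mul(-5, Add(4, Pow(Y, 2))) = Add(-20, Mul(-5, Pow(Y, 2))))
Function('R')(p) = Add(45, Mul(5, p), Mul(5, Pow(p, 2))) (Function('R')(p) = Add(Add(25, Mul(5, p)), Mul(-1, Add(-20, Mul(-5, Pow(p, 2))))) = Add(Add(25, Mul(5, p)), Add(20, Mul(5, Pow(p, 2)))) = Add(45, Mul(5, p), Mul(5, Pow(p, 2))))
Mul(V, Function('R')(-6)) = Mul(-105, Add(45, Mul(5, -6), Mul(5, Pow(-6, 2)))) = Mul(-105, Add(45, -30, Mul(5, 36))) = Mul(-105, Add(45, -30, 180)) = Mul(-105, 195) = -20475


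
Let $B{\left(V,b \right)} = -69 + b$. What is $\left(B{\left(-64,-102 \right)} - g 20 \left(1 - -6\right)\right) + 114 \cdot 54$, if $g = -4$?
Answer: $6545$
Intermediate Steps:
$\left(B{\left(-64,-102 \right)} - g 20 \left(1 - -6\right)\right) + 114 \cdot 54 = \left(\left(-69 - 102\right) - \left(-4\right) 20 \left(1 - -6\right)\right) + 114 \cdot 54 = \left(-171 - - 80 \left(1 + 6\right)\right) + 6156 = \left(-171 - \left(-80\right) 7\right) + 6156 = \left(-171 - -560\right) + 6156 = \left(-171 + 560\right) + 6156 = 389 + 6156 = 6545$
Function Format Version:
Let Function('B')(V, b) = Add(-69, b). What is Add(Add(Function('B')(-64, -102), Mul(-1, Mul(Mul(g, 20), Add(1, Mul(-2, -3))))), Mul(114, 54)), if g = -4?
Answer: 6545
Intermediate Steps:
Add(Add(Function('B')(-64, -102), Mul(-1, Mul(Mul(g, 20), Add(1, Mul(-2, -3))))), Mul(114, 54)) = Add(Add(Add(-69, -102), Mul(-1, Mul(Mul(-4, 20), Add(1, Mul(-2, -3))))), Mul(114, 54)) = Add(Add(-171, Mul(-1, Mul(-80, Add(1, 6)))), 6156) = Add(Add(-171, Mul(-1, Mul(-80, 7))), 6156) = Add(Add(-171, Mul(-1, -560)), 6156) = Add(Add(-171, 560), 6156) = Add(389, 6156) = 6545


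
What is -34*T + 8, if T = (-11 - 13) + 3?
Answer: 722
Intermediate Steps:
T = -21 (T = -24 + 3 = -21)
-34*T + 8 = -34*(-21) + 8 = 714 + 8 = 722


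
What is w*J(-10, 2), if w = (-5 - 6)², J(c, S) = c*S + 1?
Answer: -2299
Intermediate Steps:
J(c, S) = 1 + S*c (J(c, S) = S*c + 1 = 1 + S*c)
w = 121 (w = (-11)² = 121)
w*J(-10, 2) = 121*(1 + 2*(-10)) = 121*(1 - 20) = 121*(-19) = -2299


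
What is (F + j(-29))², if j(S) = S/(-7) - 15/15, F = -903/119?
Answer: 279841/14161 ≈ 19.761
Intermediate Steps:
F = -129/17 (F = -903*1/119 = -129/17 ≈ -7.5882)
j(S) = -1 - S/7 (j(S) = S*(-⅐) - 15*1/15 = -S/7 - 1 = -1 - S/7)
(F + j(-29))² = (-129/17 + (-1 - ⅐*(-29)))² = (-129/17 + (-1 + 29/7))² = (-129/17 + 22/7)² = (-529/119)² = 279841/14161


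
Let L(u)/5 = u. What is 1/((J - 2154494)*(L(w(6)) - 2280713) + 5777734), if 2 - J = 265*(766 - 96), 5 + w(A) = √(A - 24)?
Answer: 531878258473/2828944818607442857956670 + 3498063*I*√2/2828944818607442857956670 ≈ 1.8801e-13 + 1.7487e-18*I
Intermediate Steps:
w(A) = -5 + √(-24 + A) (w(A) = -5 + √(A - 24) = -5 + √(-24 + A))
J = -177548 (J = 2 - 265*(766 - 96) = 2 - 265*670 = 2 - 1*177550 = 2 - 177550 = -177548)
L(u) = 5*u
1/((J - 2154494)*(L(w(6)) - 2280713) + 5777734) = 1/((-177548 - 2154494)*(5*(-5 + √(-24 + 6)) - 2280713) + 5777734) = 1/(-2332042*(5*(-5 + √(-18)) - 2280713) + 5777734) = 1/(-2332042*(5*(-5 + 3*I*√2) - 2280713) + 5777734) = 1/(-2332042*((-25 + 15*I*√2) - 2280713) + 5777734) = 1/(-2332042*(-2280738 + 15*I*√2) + 5777734) = 1/((5318776806996 - 34980630*I*√2) + 5777734) = 1/(5318782584730 - 34980630*I*√2)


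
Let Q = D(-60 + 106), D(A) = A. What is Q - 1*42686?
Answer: -42640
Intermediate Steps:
Q = 46 (Q = -60 + 106 = 46)
Q - 1*42686 = 46 - 1*42686 = 46 - 42686 = -42640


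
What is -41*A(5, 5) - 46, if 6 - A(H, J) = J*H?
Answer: 733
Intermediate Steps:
A(H, J) = 6 - H*J (A(H, J) = 6 - J*H = 6 - H*J)
-41*A(5, 5) - 46 = -41*(6 - 1*5*5) - 46 = -41*(6 - 25) - 46 = -41*(-19) - 46 = 779 - 46 = 733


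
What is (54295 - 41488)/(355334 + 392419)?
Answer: 4269/249251 ≈ 0.017127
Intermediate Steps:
(54295 - 41488)/(355334 + 392419) = 12807/747753 = 12807*(1/747753) = 4269/249251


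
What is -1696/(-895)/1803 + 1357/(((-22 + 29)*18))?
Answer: 729994747/67774770 ≈ 10.771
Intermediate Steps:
-1696/(-895)/1803 + 1357/(((-22 + 29)*18)) = -1696*(-1/895)*(1/1803) + 1357/((7*18)) = (1696/895)*(1/1803) + 1357/126 = 1696/1613685 + 1357*(1/126) = 1696/1613685 + 1357/126 = 729994747/67774770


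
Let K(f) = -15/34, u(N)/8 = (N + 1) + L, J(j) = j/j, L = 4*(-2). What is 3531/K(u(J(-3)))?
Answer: -40018/5 ≈ -8003.6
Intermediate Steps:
L = -8
J(j) = 1
u(N) = -56 + 8*N (u(N) = 8*((N + 1) - 8) = 8*((1 + N) - 8) = 8*(-7 + N) = -56 + 8*N)
K(f) = -15/34 (K(f) = -15*1/34 = -15/34)
3531/K(u(J(-3))) = 3531/(-15/34) = 3531*(-34/15) = -40018/5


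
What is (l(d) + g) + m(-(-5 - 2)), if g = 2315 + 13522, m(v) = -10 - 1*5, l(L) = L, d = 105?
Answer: 15927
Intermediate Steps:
m(v) = -15 (m(v) = -10 - 5 = -15)
g = 15837
(l(d) + g) + m(-(-5 - 2)) = (105 + 15837) - 15 = 15942 - 15 = 15927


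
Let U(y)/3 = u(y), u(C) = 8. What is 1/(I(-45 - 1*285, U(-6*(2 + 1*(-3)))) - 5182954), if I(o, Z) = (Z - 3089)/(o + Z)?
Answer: -306/1585980859 ≈ -1.9294e-7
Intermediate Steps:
U(y) = 24 (U(y) = 3*8 = 24)
I(o, Z) = (-3089 + Z)/(Z + o)
1/(I(-45 - 1*285, U(-6*(2 + 1*(-3)))) - 5182954) = 1/((-3089 + 24)/(24 + (-45 - 1*285)) - 5182954) = 1/(-3065/(24 + (-45 - 285)) - 5182954) = 1/(-3065/(24 - 330) - 5182954) = 1/(-3065/(-306) - 5182954) = 1/(-1/306*(-3065) - 5182954) = 1/(3065/306 - 5182954) = 1/(-1585980859/306) = -306/1585980859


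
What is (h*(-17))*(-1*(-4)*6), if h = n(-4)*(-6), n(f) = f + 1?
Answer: -7344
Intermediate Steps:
n(f) = 1 + f
h = 18 (h = (1 - 4)*(-6) = -3*(-6) = 18)
(h*(-17))*(-1*(-4)*6) = (18*(-17))*(-1*(-4)*6) = -1224*6 = -306*24 = -7344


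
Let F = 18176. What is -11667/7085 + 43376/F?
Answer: 5953723/8048560 ≈ 0.73973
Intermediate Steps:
-11667/7085 + 43376/F = -11667/7085 + 43376/18176 = -11667*1/7085 + 43376*(1/18176) = -11667/7085 + 2711/1136 = 5953723/8048560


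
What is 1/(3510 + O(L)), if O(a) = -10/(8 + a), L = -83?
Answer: 15/52652 ≈ 0.00028489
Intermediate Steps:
O(a) = -10/(8 + a)
1/(3510 + O(L)) = 1/(3510 - 10/(8 - 83)) = 1/(3510 - 10/(-75)) = 1/(3510 - 10*(-1/75)) = 1/(3510 + 2/15) = 1/(52652/15) = 15/52652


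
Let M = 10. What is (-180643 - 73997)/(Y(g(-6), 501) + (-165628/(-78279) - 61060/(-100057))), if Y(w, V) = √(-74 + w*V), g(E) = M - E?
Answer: 21292519468035602536378560/243376587997898101415491 - 148400622789007990490883720*√22/243376587997898101415491 ≈ -2772.5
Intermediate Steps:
g(E) = 10 - E
Y(w, V) = √(-74 + V*w)
(-180643 - 73997)/(Y(g(-6), 501) + (-165628/(-78279) - 61060/(-100057))) = (-180643 - 73997)/(√(-74 + 501*(10 - 1*(-6))) + (-165628/(-78279) - 61060/(-100057))) = -254640/(√(-74 + 501*(10 + 6)) + (-165628*(-1/78279) - 61060*(-1/100057))) = -254640/(√(-74 + 501*16) + (165628/78279 + 61060/100057)) = -254640/(√(-74 + 8016) + 21351956536/7832361903) = -254640/(√7942 + 21351956536/7832361903) = -254640/(19*√22 + 21351956536/7832361903) = -254640/(21351956536/7832361903 + 19*√22)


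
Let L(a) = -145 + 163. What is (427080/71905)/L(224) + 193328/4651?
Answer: 8406961540/200658093 ≈ 41.897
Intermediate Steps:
L(a) = 18
(427080/71905)/L(224) + 193328/4651 = (427080/71905)/18 + 193328/4651 = (427080*(1/71905))*(1/18) + 193328*(1/4651) = (85416/14381)*(1/18) + 193328/4651 = 14236/43143 + 193328/4651 = 8406961540/200658093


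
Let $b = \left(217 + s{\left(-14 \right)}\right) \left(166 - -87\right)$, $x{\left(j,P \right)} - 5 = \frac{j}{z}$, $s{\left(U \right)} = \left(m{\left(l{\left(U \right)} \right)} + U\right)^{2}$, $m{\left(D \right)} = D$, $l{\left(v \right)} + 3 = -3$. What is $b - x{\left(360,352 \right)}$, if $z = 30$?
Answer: $156084$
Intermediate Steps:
$l{\left(v \right)} = -6$ ($l{\left(v \right)} = -3 - 3 = -6$)
$s{\left(U \right)} = \left(-6 + U\right)^{2}$
$x{\left(j,P \right)} = 5 + \frac{j}{30}$
$b = 156101$ ($b = \left(217 + \left(-6 - 14\right)^{2}\right) \left(166 - -87\right) = \left(217 + \left(-20\right)^{2}\right) \left(166 + 87\right) = \left(217 + 400\right) 253 = 617 \cdot 253 = 156101$)
$b - x{\left(360,352 \right)} = 156101 - \left(5 + \frac{1}{30} \cdot 360\right) = 156101 - \left(5 + 12\right) = 156101 - 17 = 156084$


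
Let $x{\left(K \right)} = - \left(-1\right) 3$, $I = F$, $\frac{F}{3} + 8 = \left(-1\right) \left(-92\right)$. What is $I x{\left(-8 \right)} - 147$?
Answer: $609$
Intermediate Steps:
$F = 252$ ($F = -24 + 3 \left(\left(-1\right) \left(-92\right)\right) = -24 + 3 \cdot 92 = -24 + 276 = 252$)
$I = 252$
$x{\left(K \right)} = 3$ ($x{\left(K \right)} = \left(-1\right) \left(-3\right) = 3$)
$I x{\left(-8 \right)} - 147 = 252 \cdot 3 - 147 = 756 - 147 = 609$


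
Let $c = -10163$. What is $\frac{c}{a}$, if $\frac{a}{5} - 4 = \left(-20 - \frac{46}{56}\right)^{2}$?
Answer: $- \frac{7967792}{1715125} \approx -4.6456$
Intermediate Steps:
$a = \frac{1715125}{784}$ ($a = 20 + 5 \left(-20 - \frac{46}{56}\right)^{2} = 20 + 5 \left(-20 - \frac{23}{28}\right)^{2} = 20 + 5 \left(- \frac{583}{28}\right)^{2} = 20 + 5 \cdot \frac{339889}{784} = 20 + \frac{1699445}{784} = \frac{1715125}{784} \approx 2187.7$)
$\frac{c}{a} = - \frac{10163}{\frac{1715125}{784}} = \left(-10163\right) \frac{784}{1715125} = - \frac{7967792}{1715125}$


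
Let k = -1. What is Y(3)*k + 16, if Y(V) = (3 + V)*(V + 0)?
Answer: -2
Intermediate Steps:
Y(V) = V*(3 + V) (Y(V) = (3 + V)*V = V*(3 + V))
Y(3)*k + 16 = (3*(3 + 3))*(-1) + 16 = (3*6)*(-1) + 16 = 18*(-1) + 16 = -18 + 16 = -2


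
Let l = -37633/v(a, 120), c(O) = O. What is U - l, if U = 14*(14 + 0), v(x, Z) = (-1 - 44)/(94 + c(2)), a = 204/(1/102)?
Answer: -1201316/15 ≈ -80088.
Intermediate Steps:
a = 20808 (a = 204/(1/102) = 204*102 = 20808)
v(x, Z) = -15/32 (v(x, Z) = (-1 - 44)/(94 + 2) = -45/96 = -45*1/96 = -15/32)
U = 196 (U = 14*14 = 196)
l = 1204256/15 (l = -37633/(-15/32) = -37633*(-32/15) = 1204256/15 ≈ 80284.)
U - l = 196 - 1*1204256/15 = 196 - 1204256/15 = -1201316/15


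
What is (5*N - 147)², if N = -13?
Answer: 44944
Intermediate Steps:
(5*N - 147)² = (5*(-13) - 147)² = (-65 - 147)² = (-212)² = 44944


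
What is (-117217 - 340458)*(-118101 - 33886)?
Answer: 69560650225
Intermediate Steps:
(-117217 - 340458)*(-118101 - 33886) = -457675*(-151987) = 69560650225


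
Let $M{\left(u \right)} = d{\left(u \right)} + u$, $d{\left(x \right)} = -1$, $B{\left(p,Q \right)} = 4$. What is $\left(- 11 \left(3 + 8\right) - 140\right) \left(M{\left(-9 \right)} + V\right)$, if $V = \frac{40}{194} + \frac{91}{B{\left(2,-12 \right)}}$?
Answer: $- \frac{1312047}{388} \approx -3381.6$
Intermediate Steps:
$M{\left(u \right)} = -1 + u$
$V = \frac{8907}{388}$ ($V = \frac{40}{194} + \frac{91}{4} = 40 \cdot \frac{1}{194} + 91 \cdot \frac{1}{4} = \frac{20}{97} + \frac{91}{4} = \frac{8907}{388} \approx 22.956$)
$\left(- 11 \left(3 + 8\right) - 140\right) \left(M{\left(-9 \right)} + V\right) = \left(- 11 \left(3 + 8\right) - 140\right) \left(\left(-1 - 9\right) + \frac{8907}{388}\right) = \left(\left(-11\right) 11 - 140\right) \left(-10 + \frac{8907}{388}\right) = \left(-121 - 140\right) \frac{5027}{388} = \left(-261\right) \frac{5027}{388} = - \frac{1312047}{388}$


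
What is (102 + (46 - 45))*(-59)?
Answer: -6077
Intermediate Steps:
(102 + (46 - 45))*(-59) = (102 + 1)*(-59) = 103*(-59) = -6077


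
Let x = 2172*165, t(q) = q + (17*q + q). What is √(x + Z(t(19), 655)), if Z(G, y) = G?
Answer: √358741 ≈ 598.95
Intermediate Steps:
t(q) = 19*q (t(q) = q + 18*q = 19*q)
x = 358380
√(x + Z(t(19), 655)) = √(358380 + 19*19) = √(358380 + 361) = √358741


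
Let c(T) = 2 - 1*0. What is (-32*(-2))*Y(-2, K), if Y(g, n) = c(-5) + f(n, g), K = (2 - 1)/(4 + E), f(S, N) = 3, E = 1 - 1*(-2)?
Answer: 320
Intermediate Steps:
E = 3 (E = 1 + 2 = 3)
c(T) = 2 (c(T) = 2 + 0 = 2)
K = 1/7 (K = (2 - 1)/(4 + 3) = 1/7 ≈ 0.14286)
Y(g, n) = 5 (Y(g, n) = 2 + 3 = 5)
(-32*(-2))*Y(-2, K) = -32*(-2)*5 = 64*5 = 320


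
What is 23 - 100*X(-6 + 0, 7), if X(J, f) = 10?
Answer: -977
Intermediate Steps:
23 - 100*X(-6 + 0, 7) = 23 - 100*10 = 23 - 1000 = -977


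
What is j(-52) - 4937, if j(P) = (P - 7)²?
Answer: -1456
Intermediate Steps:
j(P) = (-7 + P)²
j(-52) - 4937 = (-7 - 52)² - 4937 = (-59)² - 4937 = 3481 - 4937 = -1456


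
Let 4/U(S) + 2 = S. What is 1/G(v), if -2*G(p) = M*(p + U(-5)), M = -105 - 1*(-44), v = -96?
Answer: -7/20618 ≈ -0.00033951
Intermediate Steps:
U(S) = 4/(-2 + S)
M = -61 (M = -105 + 44 = -61)
G(p) = -122/7 + 61*p/2 (G(p) = -(-61)*(p + 4/(-2 - 5))/2 = -(-61)*(p + 4/(-7))/2 = -(-61)*(p + 4*(-⅐))/2 = -(-61)*(p - 4/7)/2 = -(-61)*(-4/7 + p)/2 = -(244/7 - 61*p)/2 = -122/7 + 61*p/2)
1/G(v) = 1/(-122/7 + (61/2)*(-96)) = 1/(-122/7 - 2928) = 1/(-20618/7) = -7/20618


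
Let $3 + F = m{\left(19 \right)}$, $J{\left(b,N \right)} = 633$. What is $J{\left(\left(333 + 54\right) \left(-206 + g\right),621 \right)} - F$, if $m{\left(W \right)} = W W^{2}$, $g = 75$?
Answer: $-6223$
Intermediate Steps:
$m{\left(W \right)} = W^{3}$
$F = 6856$ ($F = -3 + 19^{3} = -3 + 6859 = 6856$)
$J{\left(\left(333 + 54\right) \left(-206 + g\right),621 \right)} - F = 633 - 6856 = -6223$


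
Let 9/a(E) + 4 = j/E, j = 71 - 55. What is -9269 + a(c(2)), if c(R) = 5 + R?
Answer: -37097/4 ≈ -9274.3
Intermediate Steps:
j = 16
a(E) = 9/(-4 + 16/E)
-9269 + a(c(2)) = -9269 - 9*(5 + 2)/(-16 + 4*(5 + 2)) = -9269 - 9*7/(-16 + 4*7) = -9269 - 9*7/(-16 + 28) = -9269 - 9*7/12 = -9269 - 9*7*1/12 = -9269 - 21/4 = -37097/4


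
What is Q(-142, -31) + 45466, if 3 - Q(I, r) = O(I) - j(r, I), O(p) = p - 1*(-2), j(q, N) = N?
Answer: 45467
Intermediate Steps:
O(p) = 2 + p (O(p) = p + 2 = 2 + p)
Q(I, r) = 1 (Q(I, r) = 3 - ((2 + I) - I) = 3 - 1*2 = 3 - 2 = 1)
Q(-142, -31) + 45466 = 1 + 45466 = 45467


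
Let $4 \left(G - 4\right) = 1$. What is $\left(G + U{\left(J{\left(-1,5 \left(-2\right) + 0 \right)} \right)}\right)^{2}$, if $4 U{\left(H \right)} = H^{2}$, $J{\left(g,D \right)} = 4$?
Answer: $\frac{1089}{16} \approx 68.063$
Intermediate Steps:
$G = \frac{17}{4}$ ($G = 4 + \frac{1}{4} \cdot 1 = 4 + \frac{1}{4} = \frac{17}{4} \approx 4.25$)
$U{\left(H \right)} = \frac{H^{2}}{4}$
$\left(G + U{\left(J{\left(-1,5 \left(-2\right) + 0 \right)} \right)}\right)^{2} = \left(\frac{17}{4} + \frac{4^{2}}{4}\right)^{2} = \left(\frac{17}{4} + \frac{1}{4} \cdot 16\right)^{2} = \left(\frac{17}{4} + 4\right)^{2} = \left(\frac{33}{4}\right)^{2} = \frac{1089}{16}$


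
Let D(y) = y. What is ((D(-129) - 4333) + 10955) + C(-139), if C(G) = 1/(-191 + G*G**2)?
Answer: 17438964329/2685810 ≈ 6493.0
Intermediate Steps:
C(G) = 1/(-191 + G**3)
((D(-129) - 4333) + 10955) + C(-139) = ((-129 - 4333) + 10955) + 1/(-191 + (-139)**3) = (-4462 + 10955) + 1/(-191 - 2685619) = 6493 + 1/(-2685810) = 6493 - 1/2685810 = 17438964329/2685810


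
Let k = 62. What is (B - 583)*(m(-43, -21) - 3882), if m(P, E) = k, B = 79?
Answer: 1925280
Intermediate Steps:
m(P, E) = 62
(B - 583)*(m(-43, -21) - 3882) = (79 - 583)*(62 - 3882) = -504*(-3820) = 1925280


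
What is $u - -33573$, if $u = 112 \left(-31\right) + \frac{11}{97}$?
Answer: $\frac{2919808}{97} \approx 30101.0$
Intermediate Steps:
$u = - \frac{336773}{97}$ ($u = -3472 + 11 \cdot \frac{1}{97} = -3472 + \frac{11}{97} = - \frac{336773}{97} \approx -3471.9$)
$u - -33573 = - \frac{336773}{97} - -33573 = - \frac{336773}{97} + 33573 = \frac{2919808}{97}$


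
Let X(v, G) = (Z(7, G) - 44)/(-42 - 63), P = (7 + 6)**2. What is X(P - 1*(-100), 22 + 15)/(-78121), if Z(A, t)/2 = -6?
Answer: -8/1171815 ≈ -6.8270e-6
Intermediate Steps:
P = 169 (P = 13**2 = 169)
Z(A, t) = -12 (Z(A, t) = 2*(-6) = -12)
X(v, G) = 8/15 (X(v, G) = (-12 - 44)/(-42 - 63) = -56/(-105) = -56*(-1/105) = 8/15)
X(P - 1*(-100), 22 + 15)/(-78121) = (8/15)/(-78121) = (8/15)*(-1/78121) = -8/1171815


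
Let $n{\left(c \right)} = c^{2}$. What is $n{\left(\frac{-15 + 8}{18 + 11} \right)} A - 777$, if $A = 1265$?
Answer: $- \frac{591472}{841} \approx -703.3$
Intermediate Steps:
$n{\left(\frac{-15 + 8}{18 + 11} \right)} A - 777 = \left(\frac{-15 + 8}{18 + 11}\right)^{2} \cdot 1265 - 777 = \left(- \frac{7}{29}\right)^{2} \cdot 1265 - 777 = \frac{49}{841} \cdot 1265 - 777 = \frac{61985}{841} - 777 = - \frac{591472}{841}$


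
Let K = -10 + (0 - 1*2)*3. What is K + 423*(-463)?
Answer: -195865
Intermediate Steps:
K = -16 (K = -10 + (0 - 2)*3 = -10 - 2*3 = -10 - 6 = -16)
K + 423*(-463) = -16 + 423*(-463) = -16 - 195849 = -195865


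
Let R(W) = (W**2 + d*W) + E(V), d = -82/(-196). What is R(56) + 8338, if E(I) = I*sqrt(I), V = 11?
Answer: 80482/7 + 11*sqrt(11) ≈ 11534.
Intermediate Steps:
d = 41/98 (d = -82*(-1/196) = 41/98 ≈ 0.41837)
E(I) = I**(3/2)
R(W) = W**2 + 11*sqrt(11) + 41*W/98 (R(W) = (W**2 + 41*W/98) + 11**(3/2) = (W**2 + 41*W/98) + 11*sqrt(11) = W**2 + 11*sqrt(11) + 41*W/98)
R(56) + 8338 = (56**2 + 11*sqrt(11) + (41/98)*56) + 8338 = (3136 + 11*sqrt(11) + 164/7) + 8338 = (22116/7 + 11*sqrt(11)) + 8338 = 80482/7 + 11*sqrt(11)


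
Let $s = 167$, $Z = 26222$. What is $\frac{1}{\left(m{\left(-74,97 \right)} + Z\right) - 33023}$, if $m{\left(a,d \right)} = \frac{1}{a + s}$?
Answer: $- \frac{93}{632492} \approx -0.00014704$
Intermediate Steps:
$m{\left(a,d \right)} = \frac{1}{167 + a}$ ($m{\left(a,d \right)} = \frac{1}{a + 167} = \frac{1}{167 + a}$)
$\frac{1}{\left(m{\left(-74,97 \right)} + Z\right) - 33023} = \frac{1}{\left(\frac{1}{167 - 74} + 26222\right) - 33023} = \frac{1}{\left(\frac{1}{93} + 26222\right) - 33023} = \frac{1}{\frac{2438647}{93} - 33023} = \frac{1}{- \frac{632492}{93}} = - \frac{93}{632492}$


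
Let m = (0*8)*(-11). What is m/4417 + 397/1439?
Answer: 397/1439 ≈ 0.27589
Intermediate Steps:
m = 0 (m = 0*(-11) = 0)
m/4417 + 397/1439 = 0/4417 + 397/1439 = 0*(1/4417) + 397*(1/1439) = 0 + 397/1439 = 397/1439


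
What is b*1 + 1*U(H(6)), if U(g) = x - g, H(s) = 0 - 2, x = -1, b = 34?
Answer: 35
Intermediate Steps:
H(s) = -2
U(g) = -1 - g
b*1 + 1*U(H(6)) = 34*1 + 1*(-1 - 1*(-2)) = 34 + 1*(-1 + 2) = 34 + 1*1 = 34 + 1 = 35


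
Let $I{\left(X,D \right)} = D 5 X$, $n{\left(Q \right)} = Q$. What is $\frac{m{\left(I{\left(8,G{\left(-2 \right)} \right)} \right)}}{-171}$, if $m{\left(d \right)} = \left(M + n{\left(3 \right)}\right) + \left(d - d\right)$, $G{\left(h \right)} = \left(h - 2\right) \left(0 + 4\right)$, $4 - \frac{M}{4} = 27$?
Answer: $\frac{89}{171} \approx 0.52047$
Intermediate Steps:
$M = -92$ ($M = 16 - 108 = -92$)
$G{\left(h \right)} = -8 + 4 h$ ($G{\left(h \right)} = \left(-2 + h\right) 4 = -8 + 4 h$)
$I{\left(X,D \right)} = 5 D X$
$m{\left(d \right)} = -89$ ($m{\left(d \right)} = \left(-92 + 3\right) + \left(d - d\right) = -89 + 0 = -89$)
$\frac{m{\left(I{\left(8,G{\left(-2 \right)} \right)} \right)}}{-171} = - \frac{89}{-171} = \left(-89\right) \left(- \frac{1}{171}\right) = \frac{89}{171}$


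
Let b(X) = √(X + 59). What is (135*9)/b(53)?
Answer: 1215*√7/28 ≈ 114.81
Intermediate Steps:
b(X) = √(59 + X)
(135*9)/b(53) = (135*9)/(√(59 + 53)) = 1215/(√112) = 1215/((4*√7)) = 1215*(√7/28) = 1215*√7/28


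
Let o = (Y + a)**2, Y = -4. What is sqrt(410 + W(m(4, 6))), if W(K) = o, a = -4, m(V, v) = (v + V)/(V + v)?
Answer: sqrt(474) ≈ 21.772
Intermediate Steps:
m(V, v) = 1 (m(V, v) = (V + v)/(V + v) = 1)
o = 64 (o = (-4 - 4)**2 = (-8)**2 = 64)
W(K) = 64
sqrt(410 + W(m(4, 6))) = sqrt(410 + 64) = sqrt(474)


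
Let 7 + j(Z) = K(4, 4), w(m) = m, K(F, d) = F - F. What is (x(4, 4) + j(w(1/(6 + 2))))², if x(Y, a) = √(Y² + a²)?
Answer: 81 - 56*√2 ≈ 1.8040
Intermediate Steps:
K(F, d) = 0
j(Z) = -7 (j(Z) = -7 + 0 = -7)
(x(4, 4) + j(w(1/(6 + 2))))² = (√(4² + 4²) - 7)² = (√(16 + 16) - 7)² = (√32 - 7)² = (4*√2 - 7)² = (-7 + 4*√2)²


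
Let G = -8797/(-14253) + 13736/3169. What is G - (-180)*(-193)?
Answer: -1568904221279/45167757 ≈ -34735.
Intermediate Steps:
G = 223656901/45167757 (G = -8797*(-1/14253) + 13736*(1/3169) = 8797/14253 + 13736/3169 = 223656901/45167757 ≈ 4.9517)
G - (-180)*(-193) = 223656901/45167757 - (-180)*(-193) = 223656901/45167757 - 1*34740 = 223656901/45167757 - 34740 = -1568904221279/45167757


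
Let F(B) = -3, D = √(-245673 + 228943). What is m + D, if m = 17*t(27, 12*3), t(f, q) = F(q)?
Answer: -51 + I*√16730 ≈ -51.0 + 129.34*I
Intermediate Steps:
D = I*√16730 (D = √(-16730) = I*√16730 ≈ 129.34*I)
t(f, q) = -3
m = -51 (m = 17*(-3) = -51)
m + D = -51 + I*√16730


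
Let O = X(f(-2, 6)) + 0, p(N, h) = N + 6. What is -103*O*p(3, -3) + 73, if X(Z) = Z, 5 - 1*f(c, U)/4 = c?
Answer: -25883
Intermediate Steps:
f(c, U) = 20 - 4*c
p(N, h) = 6 + N
O = 28 (O = (20 - 4*(-2)) + 0 = (20 + 8) + 0 = 28 + 0 = 28)
-103*O*p(3, -3) + 73 = -2884*(6 + 3) + 73 = -2884*9 + 73 = -103*252 + 73 = -25956 + 73 = -25883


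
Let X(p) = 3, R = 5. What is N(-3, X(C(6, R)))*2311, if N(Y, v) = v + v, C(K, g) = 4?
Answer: 13866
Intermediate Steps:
N(Y, v) = 2*v
N(-3, X(C(6, R)))*2311 = (2*3)*2311 = 6*2311 = 13866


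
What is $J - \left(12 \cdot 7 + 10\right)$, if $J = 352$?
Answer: $258$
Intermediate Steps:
$J - \left(12 \cdot 7 + 10\right) = 352 - \left(12 \cdot 7 + 10\right) = 352 - \left(84 + 10\right) = 352 - 94 = 258$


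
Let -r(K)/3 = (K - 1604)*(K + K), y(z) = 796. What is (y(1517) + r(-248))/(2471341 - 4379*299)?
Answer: -137749/58101 ≈ -2.3709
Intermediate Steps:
r(K) = -6*K*(-1604 + K) (r(K) = -3*(K - 1604)*(K + K) = -3*(-1604 + K)*2*K = -6*K*(-1604 + K))
(y(1517) + r(-248))/(2471341 - 4379*299) = (796 + 6*(-248)*(1604 - 1*(-248)))/(2471341 - 4379*299) = (796 + 6*(-248)*(1604 + 248))/(2471341 - 1309321) = (796 + 6*(-248)*1852)/1162020 = (796 - 2755776)*(1/1162020) = -2754980*1/1162020 = -137749/58101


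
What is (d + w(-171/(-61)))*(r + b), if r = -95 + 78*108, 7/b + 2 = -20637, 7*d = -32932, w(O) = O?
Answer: -345120359524720/8812853 ≈ -3.9161e+7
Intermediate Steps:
d = -32932/7 (d = (1/7)*(-32932) = -32932/7 ≈ -4704.6)
b = -7/20639 (b = 7/(-2 - 20637) = 7/(-20639) = 7*(-1/20639) = -7/20639 ≈ -0.00033916)
r = 8329 (r = -95 + 8424 = 8329)
(d + w(-171/(-61)))*(r + b) = (-32932/7 - 171/(-61))*(8329 - 7/20639) = (-32932/7 - 171*(-1/61))*(171902224/20639) = (-32932/7 + 171/61)*(171902224/20639) = -2007655/427*171902224/20639 = -345120359524720/8812853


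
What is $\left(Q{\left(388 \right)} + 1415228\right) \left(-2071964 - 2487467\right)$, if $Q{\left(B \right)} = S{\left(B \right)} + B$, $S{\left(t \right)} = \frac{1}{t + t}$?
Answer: $- \frac{5008617100768327}{776} \approx -6.4544 \cdot 10^{12}$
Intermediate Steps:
$S{\left(t \right)} = \frac{1}{2 t}$
$Q{\left(B \right)} = B + \frac{1}{2 B}$ ($Q{\left(B \right)} = \frac{1}{2 B} + B = B + \frac{1}{2 B}$)
$\left(Q{\left(388 \right)} + 1415228\right) \left(-2071964 - 2487467\right) = \left(\left(388 + \frac{1}{2 \cdot 388}\right) + 1415228\right) \left(-2071964 - 2487467\right) = \left(\left(388 + \frac{1}{2} \cdot \frac{1}{388}\right) + 1415228\right) \left(-4559431\right) = \left(\left(388 + \frac{1}{776}\right) + 1415228\right) \left(-4559431\right) = \left(\frac{301089}{776} + 1415228\right) \left(-4559431\right) = \frac{1098518017}{776} \left(-4559431\right) = - \frac{5008617100768327}{776}$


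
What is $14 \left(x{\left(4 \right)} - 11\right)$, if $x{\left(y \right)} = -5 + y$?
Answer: $-168$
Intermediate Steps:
$14 \left(x{\left(4 \right)} - 11\right) = 14 \left(\left(-5 + 4\right) - 11\right) = 14 \left(-1 - 11\right) = 14 \left(-12\right) = -168$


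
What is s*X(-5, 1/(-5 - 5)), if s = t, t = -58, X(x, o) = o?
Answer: 29/5 ≈ 5.8000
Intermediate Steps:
s = -58
s*X(-5, 1/(-5 - 5)) = -58/(-5 - 5) = -58/(-10) = -58*(-1/10) = 29/5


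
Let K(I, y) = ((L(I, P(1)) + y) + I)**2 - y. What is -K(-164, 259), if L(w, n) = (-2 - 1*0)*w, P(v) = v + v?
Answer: -178670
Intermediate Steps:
P(v) = 2*v
L(w, n) = -2*w (L(w, n) = (-2 + 0)*w = -2*w)
K(I, y) = (y - I)**2 - y (K(I, y) = ((-2*I + y) + I)**2 - y = ((y - 2*I) + I)**2 - y = (y - I)**2 - y)
-K(-164, 259) = -((-164 - 1*259)**2 - 1*259) = -((-164 - 259)**2 - 259) = -((-423)**2 - 259) = -(178929 - 259) = -1*178670 = -178670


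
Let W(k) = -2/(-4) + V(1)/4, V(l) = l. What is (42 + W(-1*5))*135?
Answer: 23085/4 ≈ 5771.3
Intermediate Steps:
W(k) = ¾ (W(k) = -2/(-4) + 1/4 = -2*(-¼) + 1*(¼) = ½ + ¼ = ¾)
(42 + W(-1*5))*135 = (42 + ¾)*135 = (171/4)*135 = 23085/4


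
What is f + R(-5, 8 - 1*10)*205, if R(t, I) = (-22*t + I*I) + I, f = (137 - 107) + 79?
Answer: 23069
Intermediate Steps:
f = 109 (f = 30 + 79 = 109)
R(t, I) = I + I² - 22*t (R(t, I) = (-22*t + I²) + I = (I² - 22*t) + I = I + I² - 22*t)
f + R(-5, 8 - 1*10)*205 = 109 + ((8 - 1*10) + (8 - 1*10)² - 22*(-5))*205 = 109 + ((8 - 10) + (8 - 10)² + 110)*205 = 109 + (-2 + (-2)² + 110)*205 = 109 + (-2 + 4 + 110)*205 = 109 + 112*205 = 109 + 22960 = 23069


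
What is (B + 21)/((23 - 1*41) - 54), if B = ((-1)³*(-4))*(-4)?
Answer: -5/72 ≈ -0.069444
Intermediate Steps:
B = -16 (B = -1*(-4)*(-4) = 4*(-4) = -16)
(B + 21)/((23 - 1*41) - 54) = (-16 + 21)/((23 - 1*41) - 54) = 5/((23 - 41) - 54) = 5/(-18 - 54) = 5/(-72) = 5*(-1/72) = -5/72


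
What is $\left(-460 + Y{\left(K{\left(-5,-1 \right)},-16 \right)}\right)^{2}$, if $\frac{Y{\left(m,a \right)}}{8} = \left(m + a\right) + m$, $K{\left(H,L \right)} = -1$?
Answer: $364816$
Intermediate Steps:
$Y{\left(m,a \right)} = 8 a + 16 m$ ($Y{\left(m,a \right)} = 8 \left(\left(m + a\right) + m\right) = 8 \left(\left(a + m\right) + m\right) = 8 \left(a + 2 m\right) = 8 a + 16 m$)
$\left(-460 + Y{\left(K{\left(-5,-1 \right)},-16 \right)}\right)^{2} = \left(-460 + \left(8 \left(-16\right) + 16 \left(-1\right)\right)\right)^{2} = \left(-460 - 144\right)^{2} = \left(-604\right)^{2} = 364816$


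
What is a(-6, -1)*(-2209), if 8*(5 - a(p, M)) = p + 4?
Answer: -46389/4 ≈ -11597.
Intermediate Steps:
a(p, M) = 9/2 - p/8 (a(p, M) = 5 - (p + 4)/8 = 5 - (4 + p)/8 = 5 + (-1/2 - p/8) = 9/2 - p/8)
a(-6, -1)*(-2209) = (9/2 - 1/8*(-6))*(-2209) = (9/2 + 3/4)*(-2209) = (21/4)*(-2209) = -46389/4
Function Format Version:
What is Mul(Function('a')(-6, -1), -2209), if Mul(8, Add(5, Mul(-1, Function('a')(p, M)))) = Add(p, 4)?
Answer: Rational(-46389, 4) ≈ -11597.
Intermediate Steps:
Function('a')(p, M) = Add(Rational(9, 2), Mul(Rational(-1, 8), p)) (Function('a')(p, M) = Add(5, Mul(Rational(-1, 8), Add(p, 4))) = Add(5, Mul(Rational(-1, 8), Add(4, p))) = Add(5, Add(Rational(-1, 2), Mul(Rational(-1, 8), p))) = Add(Rational(9, 2), Mul(Rational(-1, 8), p)))
Mul(Function('a')(-6, -1), -2209) = Mul(Add(Rational(9, 2), Mul(Rational(-1, 8), -6)), -2209) = Mul(Add(Rational(9, 2), Rational(3, 4)), -2209) = Mul(Rational(21, 4), -2209) = Rational(-46389, 4)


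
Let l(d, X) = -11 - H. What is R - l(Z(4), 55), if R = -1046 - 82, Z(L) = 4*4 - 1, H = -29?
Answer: -1146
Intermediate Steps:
Z(L) = 15 (Z(L) = 16 - 1 = 15)
l(d, X) = 18 (l(d, X) = -11 - 1*(-29) = -11 + 29 = 18)
R = -1128
R - l(Z(4), 55) = -1128 - 1*18 = -1128 - 18 = -1146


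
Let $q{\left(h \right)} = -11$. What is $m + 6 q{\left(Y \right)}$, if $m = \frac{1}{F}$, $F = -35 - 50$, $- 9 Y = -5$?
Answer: $- \frac{5611}{85} \approx -66.012$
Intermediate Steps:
$Y = \frac{5}{9}$ ($Y = \left(- \frac{1}{9}\right) \left(-5\right) = \frac{5}{9} \approx 0.55556$)
$F = -85$
$m = - \frac{1}{85}$ ($m = \frac{1}{-85} = - \frac{1}{85} \approx -0.011765$)
$m + 6 q{\left(Y \right)} = - \frac{1}{85} + 6 \left(-11\right) = - \frac{1}{85} - 66 = - \frac{5611}{85}$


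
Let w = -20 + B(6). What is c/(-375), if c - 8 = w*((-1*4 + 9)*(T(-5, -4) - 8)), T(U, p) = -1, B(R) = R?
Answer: -638/375 ≈ -1.7013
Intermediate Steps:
w = -14 (w = -20 + 6 = -14)
c = 638 (c = 8 - 14*(-1*4 + 9)*(-1 - 8) = 8 - 14*(-4 + 9)*(-9) = 8 - 70*(-9) = 8 - 14*(-45) = 8 + 630 = 638)
c/(-375) = 638/(-375) = 638*(-1/375) = -638/375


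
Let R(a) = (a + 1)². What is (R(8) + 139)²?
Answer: 48400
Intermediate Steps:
R(a) = (1 + a)²
(R(8) + 139)² = ((1 + 8)² + 139)² = (9² + 139)² = (81 + 139)² = 220² = 48400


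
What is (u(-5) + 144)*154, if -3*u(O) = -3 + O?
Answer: 67760/3 ≈ 22587.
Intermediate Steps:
u(O) = 1 - O/3 (u(O) = -(-3 + O)/3 = 1 - O/3)
(u(-5) + 144)*154 = ((1 - 1/3*(-5)) + 144)*154 = ((1 + 5/3) + 144)*154 = (8/3 + 144)*154 = (440/3)*154 = 67760/3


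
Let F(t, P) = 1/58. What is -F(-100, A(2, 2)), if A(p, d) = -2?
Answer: -1/58 ≈ -0.017241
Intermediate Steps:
F(t, P) = 1/58
-F(-100, A(2, 2)) = -1*1/58 = -1/58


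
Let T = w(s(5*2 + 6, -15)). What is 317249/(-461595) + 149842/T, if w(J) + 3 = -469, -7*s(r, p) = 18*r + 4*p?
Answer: -34658029759/108936420 ≈ -318.15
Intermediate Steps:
s(r, p) = -18*r/7 - 4*p/7 (s(r, p) = -(18*r + 4*p)/7 = -(4*p + 18*r)/7 = -18*r/7 - 4*p/7)
w(J) = -472 (w(J) = -3 - 469 = -472)
T = -472
317249/(-461595) + 149842/T = 317249/(-461595) + 149842/(-472) = 317249*(-1/461595) + 149842*(-1/472) = -317249/461595 - 74921/236 = -34658029759/108936420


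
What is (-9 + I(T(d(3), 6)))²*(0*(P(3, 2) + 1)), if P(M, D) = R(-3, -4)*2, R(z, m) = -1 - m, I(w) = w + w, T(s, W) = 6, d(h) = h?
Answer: 0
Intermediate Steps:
I(w) = 2*w
P(M, D) = 6 (P(M, D) = (-1 - 1*(-4))*2 = (-1 + 4)*2 = 3*2 = 6)
(-9 + I(T(d(3), 6)))²*(0*(P(3, 2) + 1)) = (-9 + 2*6)²*(0*(6 + 1)) = (-9 + 12)²*(0*7) = 3²*0 = 9*0 = 0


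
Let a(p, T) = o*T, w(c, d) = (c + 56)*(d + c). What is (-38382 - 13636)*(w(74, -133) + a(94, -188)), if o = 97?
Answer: 1347578308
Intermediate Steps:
w(c, d) = (56 + c)*(c + d)
a(p, T) = 97*T
(-38382 - 13636)*(w(74, -133) + a(94, -188)) = (-38382 - 13636)*((74² + 56*74 + 56*(-133) + 74*(-133)) + 97*(-188)) = -52018*((5476 + 4144 - 7448 - 9842) - 18236) = -52018*(-7670 - 18236) = -52018*(-25906) = 1347578308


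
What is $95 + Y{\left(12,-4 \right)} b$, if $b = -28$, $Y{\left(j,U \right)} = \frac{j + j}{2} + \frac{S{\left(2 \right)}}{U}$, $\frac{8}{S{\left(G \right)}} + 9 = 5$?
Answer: $-255$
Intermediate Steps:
$S{\left(G \right)} = -2$ ($S{\left(G \right)} = \frac{8}{-9 + 5} = \frac{8}{-4} = 8 \left(- \frac{1}{4}\right) = -2$)
$Y{\left(j,U \right)} = j - \frac{2}{U}$ ($Y{\left(j,U \right)} = \frac{j + j}{2} - \frac{2}{U} = 2 j \frac{1}{2} - \frac{2}{U} = j - \frac{2}{U}$)
$95 + Y{\left(12,-4 \right)} b = 95 + \left(12 - \frac{2}{-4}\right) \left(-28\right) = 95 + \left(12 - - \frac{1}{2}\right) \left(-28\right) = 95 + \left(12 + \frac{1}{2}\right) \left(-28\right) = 95 + \frac{25}{2} \left(-28\right) = 95 - 350 = -255$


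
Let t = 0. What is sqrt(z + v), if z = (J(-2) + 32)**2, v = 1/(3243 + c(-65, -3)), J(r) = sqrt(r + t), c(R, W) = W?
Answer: sqrt(33112810 + 2073600*I*sqrt(2))/180 ≈ 32.0 + 1.4142*I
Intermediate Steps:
J(r) = sqrt(r) (J(r) = sqrt(r + 0) = sqrt(r))
v = 1/3240 (v = 1/(3243 - 3) = 1/3240 ≈ 0.00030864)
z = (32 + I*sqrt(2))**2 (z = (sqrt(-2) + 32)**2 = (I*sqrt(2) + 32)**2 = (32 + I*sqrt(2))**2 ≈ 1022.0 + 90.51*I)
sqrt(z + v) = sqrt((32 + I*sqrt(2))**2 + 1/3240) = sqrt(1/3240 + (32 + I*sqrt(2))**2)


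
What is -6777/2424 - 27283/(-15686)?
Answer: -6695005/6337144 ≈ -1.0565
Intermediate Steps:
-6777/2424 - 27283/(-15686) = -6777*1/2424 - 27283*(-1/15686) = -2259/808 + 27283/15686 = -6695005/6337144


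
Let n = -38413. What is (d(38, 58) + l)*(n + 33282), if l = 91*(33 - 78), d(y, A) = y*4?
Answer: 20231533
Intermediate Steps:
d(y, A) = 4*y
l = -4095 (l = 91*(-45) = -4095)
(d(38, 58) + l)*(n + 33282) = (4*38 - 4095)*(-38413 + 33282) = (152 - 4095)*(-5131) = -3943*(-5131) = 20231533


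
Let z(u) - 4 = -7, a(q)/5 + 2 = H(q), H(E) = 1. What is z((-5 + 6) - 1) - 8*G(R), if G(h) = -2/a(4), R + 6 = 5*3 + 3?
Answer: -31/5 ≈ -6.2000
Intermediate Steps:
a(q) = -5 (a(q) = -10 + 5*1 = -10 + 5 = -5)
z(u) = -3 (z(u) = 4 - 7 = -3)
R = 12 (R = -6 + (5*3 + 3) = -6 + (15 + 3) = -6 + 18 = 12)
G(h) = ⅖ (G(h) = -2/(-5) = -2*(-⅕) = ⅖)
z((-5 + 6) - 1) - 8*G(R) = -3 - 8*⅖ = -3 - 16/5 = -31/5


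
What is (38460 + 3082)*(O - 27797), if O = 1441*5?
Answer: -855432864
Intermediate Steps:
O = 7205
(38460 + 3082)*(O - 27797) = (38460 + 3082)*(7205 - 27797) = 41542*(-20592) = -855432864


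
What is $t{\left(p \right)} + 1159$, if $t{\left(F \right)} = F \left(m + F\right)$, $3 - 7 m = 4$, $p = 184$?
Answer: $\frac{244921}{7} \approx 34989.0$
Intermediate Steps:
$m = - \frac{1}{7}$ ($m = \frac{3}{7} - \frac{4}{7} = - \frac{1}{7} \approx -0.14286$)
$t{\left(F \right)} = F \left(- \frac{1}{7} + F\right)$
$t{\left(p \right)} + 1159 = 184 \left(- \frac{1}{7} + 184\right) + 1159 = 184 \cdot \frac{1287}{7} + 1159 = \frac{236808}{7} + 1159 = \frac{244921}{7}$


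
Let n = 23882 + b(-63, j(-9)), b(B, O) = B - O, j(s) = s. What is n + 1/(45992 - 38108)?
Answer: 187859953/7884 ≈ 23828.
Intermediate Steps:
n = 23828 (n = 23882 + (-63 - 1*(-9)) = 23882 + (-63 + 9) = 23882 - 54 = 23828)
n + 1/(45992 - 38108) = 23828 + 1/(45992 - 38108) = 23828 + 1/7884 = 187859953/7884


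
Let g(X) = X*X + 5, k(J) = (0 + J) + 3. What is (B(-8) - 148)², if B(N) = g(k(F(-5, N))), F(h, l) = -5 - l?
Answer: 11449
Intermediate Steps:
k(J) = 3 + J (k(J) = J + 3 = 3 + J)
g(X) = 5 + X² (g(X) = X² + 5 = 5 + X²)
B(N) = 5 + (-2 - N)² (B(N) = 5 + (3 + (-5 - N))² = 5 + (-2 - N)²)
(B(-8) - 148)² = ((5 + (2 - 8)²) - 148)² = ((5 + (-6)²) - 148)² = ((5 + 36) - 148)² = (41 - 148)² = (-107)² = 11449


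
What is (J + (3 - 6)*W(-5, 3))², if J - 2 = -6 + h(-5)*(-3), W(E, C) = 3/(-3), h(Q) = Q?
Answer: 196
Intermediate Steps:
W(E, C) = -1 (W(E, C) = 3*(-⅓) = -1)
J = 11 (J = 2 + (-6 - 5*(-3)) = 2 + (-6 + 15) = 2 + 9 = 11)
(J + (3 - 6)*W(-5, 3))² = (11 + (3 - 6)*(-1))² = (11 - 3*(-1))² = (11 + 3)² = 14² = 196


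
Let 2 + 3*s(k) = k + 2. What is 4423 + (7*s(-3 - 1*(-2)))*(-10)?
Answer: 13339/3 ≈ 4446.3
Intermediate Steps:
s(k) = k/3 (s(k) = -⅔ + (k + 2)/3 = -⅔ + (2 + k)/3 = -⅔ + (⅔ + k/3) = k/3)
4423 + (7*s(-3 - 1*(-2)))*(-10) = 4423 + (7*((-3 - 1*(-2))/3))*(-10) = 4423 + (7*((-3 + 2)/3))*(-10) = 4423 + (7*((⅓)*(-1)))*(-10) = 4423 + (7*(-⅓))*(-10) = 4423 - 7/3*(-10) = 4423 + 70/3 = 13339/3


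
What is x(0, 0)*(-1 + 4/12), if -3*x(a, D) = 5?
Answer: 10/9 ≈ 1.1111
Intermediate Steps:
x(a, D) = -5/3 (x(a, D) = -⅓*5 = -5/3)
x(0, 0)*(-1 + 4/12) = -5*(-1 + 4/12)/3 = -5*(-1 + 4*(1/12))/3 = -5*(-1 + ⅓)/3 = -5/3*(-⅔) = 10/9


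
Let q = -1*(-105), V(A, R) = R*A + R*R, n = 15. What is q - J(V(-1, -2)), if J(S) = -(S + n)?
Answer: 126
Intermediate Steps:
V(A, R) = R² + A*R (V(A, R) = A*R + R² = R² + A*R)
J(S) = -15 - S (J(S) = -(S + 15) = -(15 + S) = -15 - S)
q = 105
q - J(V(-1, -2)) = 105 - (-15 - (-2)*(-1 - 2)) = 105 - (-15 - (-2)*(-3)) = 105 - (-15 - 1*6) = 105 - (-15 - 6) = 105 - 1*(-21) = 105 + 21 = 126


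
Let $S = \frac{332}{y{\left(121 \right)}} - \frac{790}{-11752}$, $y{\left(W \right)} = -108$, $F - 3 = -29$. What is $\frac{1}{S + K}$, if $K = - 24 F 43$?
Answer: $\frac{158652}{4256473421} \approx 3.7273 \cdot 10^{-5}$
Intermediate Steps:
$F = -26$ ($F = 3 - 29 = -26$)
$S = - \frac{477043}{158652}$ ($S = \frac{332}{-108} - \frac{790}{-11752} = 332 \left(- \frac{1}{108}\right) - - \frac{395}{5876} = - \frac{83}{27} + \frac{395}{5876} = - \frac{477043}{158652} \approx -3.0069$)
$K = 26832$ ($K = \left(-24\right) \left(-26\right) 43 = 624 \cdot 43 = 26832$)
$\frac{1}{S + K} = \frac{1}{- \frac{477043}{158652} + 26832} = \frac{1}{\frac{4256473421}{158652}} = \frac{158652}{4256473421}$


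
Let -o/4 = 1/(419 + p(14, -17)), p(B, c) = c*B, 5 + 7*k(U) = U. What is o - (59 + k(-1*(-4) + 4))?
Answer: -75324/1267 ≈ -59.451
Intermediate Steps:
k(U) = -5/7 + U/7
p(B, c) = B*c
o = -4/181 (o = -4/(419 + 14*(-17)) = -4/(419 - 238) = -4/181 ≈ -0.022099)
o - (59 + k(-1*(-4) + 4)) = -4/181 - (59 + (-5/7 + (-1*(-4) + 4)/7)) = -4/181 - (59 + (-5/7 + (4 + 4)/7)) = -4/181 - (59 + (-5/7 + (⅐)*8)) = -4/181 - (59 + (-5/7 + 8/7)) = -4/181 - (59 + 3/7) = -4/181 - 1*416/7 = -4/181 - 416/7 = -75324/1267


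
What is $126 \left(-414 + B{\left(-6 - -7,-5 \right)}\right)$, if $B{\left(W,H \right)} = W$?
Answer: $-52038$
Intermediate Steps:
$126 \left(-414 + B{\left(-6 - -7,-5 \right)}\right) = 126 \left(-414 - -1\right) = 126 \left(-414 + \left(-6 + 7\right)\right) = 126 \left(-414 + 1\right) = 126 \left(-413\right) = -52038$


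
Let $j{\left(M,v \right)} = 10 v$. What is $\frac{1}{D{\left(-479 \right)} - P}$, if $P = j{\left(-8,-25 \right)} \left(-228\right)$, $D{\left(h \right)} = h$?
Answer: $- \frac{1}{57479} \approx -1.7398 \cdot 10^{-5}$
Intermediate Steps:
$P = 57000$ ($P = 10 \left(-25\right) \left(-228\right) = \left(-250\right) \left(-228\right) = 57000$)
$\frac{1}{D{\left(-479 \right)} - P} = \frac{1}{-479 - 57000} = \frac{1}{-57479} = - \frac{1}{57479}$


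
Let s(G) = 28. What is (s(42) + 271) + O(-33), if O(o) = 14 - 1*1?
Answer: 312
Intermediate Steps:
O(o) = 13 (O(o) = 14 - 1 = 13)
(s(42) + 271) + O(-33) = (28 + 271) + 13 = 299 + 13 = 312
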